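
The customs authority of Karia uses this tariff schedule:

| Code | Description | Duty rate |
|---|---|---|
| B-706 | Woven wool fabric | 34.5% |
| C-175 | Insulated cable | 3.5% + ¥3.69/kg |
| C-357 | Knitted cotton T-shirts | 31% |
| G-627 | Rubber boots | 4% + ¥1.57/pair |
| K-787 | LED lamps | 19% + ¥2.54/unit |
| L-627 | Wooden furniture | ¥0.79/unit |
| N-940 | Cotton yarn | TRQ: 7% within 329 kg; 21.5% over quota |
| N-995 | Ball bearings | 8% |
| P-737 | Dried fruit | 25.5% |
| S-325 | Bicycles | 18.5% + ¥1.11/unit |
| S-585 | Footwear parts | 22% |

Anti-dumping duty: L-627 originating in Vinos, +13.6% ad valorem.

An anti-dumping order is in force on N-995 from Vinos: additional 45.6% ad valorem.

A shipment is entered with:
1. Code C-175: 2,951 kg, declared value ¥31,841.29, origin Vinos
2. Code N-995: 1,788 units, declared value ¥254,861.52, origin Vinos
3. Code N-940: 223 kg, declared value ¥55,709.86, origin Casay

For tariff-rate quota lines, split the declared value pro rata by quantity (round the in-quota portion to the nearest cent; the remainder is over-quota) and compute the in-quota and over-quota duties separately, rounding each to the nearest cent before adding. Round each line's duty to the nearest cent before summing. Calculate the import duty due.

¥152,509.10

Line 1 (C-175, Vinos, 2,951 kg, ¥31,841.29):
Base rate for C-175 is 3.5% + ¥3.69/kg.
Duty = ¥31,841.29 × 3.5% + 2,951 × ¥3.69 = ¥12,003.64.
Line 2 (N-995, Vinos, 1,788 units, ¥254,861.52):
Base rate for N-995 is 8%.
Additional duty on N-995 from Vinos: +45.6%. Applied ad valorem rate: 8% + 45.6% = 53.6%.
Duty = ¥254,861.52 × 53.6% = ¥136,605.77.
Line 3 (N-940, Casay, 223 kg, ¥55,709.86):
Code N-940 is under a tariff-rate quota (threshold 329 kg). Quantity 223 kg is within the quota, so the in-quota rate 7% applies to the full value.
Duty = ¥55,709.86 × 7% = ¥3,899.69.
Total = ¥12,003.64 + ¥136,605.77 + ¥3,899.69 = ¥152,509.10.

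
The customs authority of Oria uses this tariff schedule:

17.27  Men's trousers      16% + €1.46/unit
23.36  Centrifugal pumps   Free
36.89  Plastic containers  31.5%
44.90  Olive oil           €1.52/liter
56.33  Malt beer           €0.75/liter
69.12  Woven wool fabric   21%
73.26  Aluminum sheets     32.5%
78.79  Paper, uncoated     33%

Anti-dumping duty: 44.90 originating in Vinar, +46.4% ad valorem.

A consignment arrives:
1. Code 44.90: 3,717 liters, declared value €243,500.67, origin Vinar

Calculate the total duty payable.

Line 1 (44.90, Vinar, 3,717 liters, €243,500.67):
Base rate for 44.90 is €1.52/liter.
Additional duty on 44.90 from Vinar: +46.4% ad valorem. Applied ad valorem rate = 46.4%.
Duty = €243,500.67 × 46.4% + 3,717 × €1.52 = €118,634.15.

€118,634.15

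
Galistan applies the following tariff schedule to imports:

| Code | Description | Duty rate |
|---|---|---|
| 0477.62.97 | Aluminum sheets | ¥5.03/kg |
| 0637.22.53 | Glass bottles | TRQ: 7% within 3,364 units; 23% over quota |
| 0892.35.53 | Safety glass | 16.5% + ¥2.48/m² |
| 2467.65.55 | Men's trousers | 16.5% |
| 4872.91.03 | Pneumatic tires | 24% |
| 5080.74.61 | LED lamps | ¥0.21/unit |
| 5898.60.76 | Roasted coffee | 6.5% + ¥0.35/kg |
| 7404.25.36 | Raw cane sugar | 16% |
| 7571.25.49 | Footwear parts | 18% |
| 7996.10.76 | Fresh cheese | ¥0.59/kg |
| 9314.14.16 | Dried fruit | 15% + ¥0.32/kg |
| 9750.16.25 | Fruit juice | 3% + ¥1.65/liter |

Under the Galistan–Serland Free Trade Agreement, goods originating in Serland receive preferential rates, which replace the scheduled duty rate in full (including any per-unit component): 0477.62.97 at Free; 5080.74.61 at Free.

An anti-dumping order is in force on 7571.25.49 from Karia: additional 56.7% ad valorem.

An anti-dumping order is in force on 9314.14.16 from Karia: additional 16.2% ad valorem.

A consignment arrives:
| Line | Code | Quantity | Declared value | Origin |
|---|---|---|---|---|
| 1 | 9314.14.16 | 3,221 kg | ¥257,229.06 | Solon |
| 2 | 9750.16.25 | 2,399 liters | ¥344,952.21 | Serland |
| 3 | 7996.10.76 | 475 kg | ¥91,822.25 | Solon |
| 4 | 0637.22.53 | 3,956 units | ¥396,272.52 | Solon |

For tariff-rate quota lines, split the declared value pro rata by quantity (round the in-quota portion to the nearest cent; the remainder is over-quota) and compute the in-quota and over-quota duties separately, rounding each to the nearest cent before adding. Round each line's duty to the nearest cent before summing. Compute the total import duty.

¥91,429.43

Line 1 (9314.14.16, Solon, 3,221 kg, ¥257,229.06):
Base rate for 9314.14.16 is 15% + ¥0.32/kg.
The additional-duty order on 9314.14.16 targets Karia, not Solon; it does not apply.
Duty = ¥257,229.06 × 15% + 3,221 × ¥0.32 = ¥39,615.08.
Line 2 (9750.16.25, Serland, 2,399 liters, ¥344,952.21):
Base rate for 9750.16.25 is 3% + ¥1.65/liter.
Origin Serland is the FTA partner but 9750.16.25 is not on the preference list; base rate stands.
Duty = ¥344,952.21 × 3% + 2,399 × ¥1.65 = ¥14,306.92.
Line 3 (7996.10.76, Solon, 475 kg, ¥91,822.25):
Base rate for 7996.10.76 is ¥0.59/kg.
Duty = 475 × ¥0.59 = ¥280.25.
Line 4 (0637.22.53, Solon, 3,956 units, ¥396,272.52):
Code 0637.22.53 is under a tariff-rate quota (threshold 3,364 units). In-quota: 3,364 units at 7%; over-quota: 592 units at 23%.
Pro-rata value split: in-quota = ¥396,272.52 × 3,364/3,956 = ¥336,971.88; over-quota = ¥396,272.52 − ¥336,971.88 = ¥59,300.64.
In-quota duty = ¥336,971.88 × 7% = ¥23,588.03. Over-quota duty = ¥59,300.64 × 23% = ¥13,639.15.
Line duty = ¥23,588.03 + ¥13,639.15 = ¥37,227.18.
Total = ¥39,615.08 + ¥14,306.92 + ¥280.25 + ¥37,227.18 = ¥91,429.43.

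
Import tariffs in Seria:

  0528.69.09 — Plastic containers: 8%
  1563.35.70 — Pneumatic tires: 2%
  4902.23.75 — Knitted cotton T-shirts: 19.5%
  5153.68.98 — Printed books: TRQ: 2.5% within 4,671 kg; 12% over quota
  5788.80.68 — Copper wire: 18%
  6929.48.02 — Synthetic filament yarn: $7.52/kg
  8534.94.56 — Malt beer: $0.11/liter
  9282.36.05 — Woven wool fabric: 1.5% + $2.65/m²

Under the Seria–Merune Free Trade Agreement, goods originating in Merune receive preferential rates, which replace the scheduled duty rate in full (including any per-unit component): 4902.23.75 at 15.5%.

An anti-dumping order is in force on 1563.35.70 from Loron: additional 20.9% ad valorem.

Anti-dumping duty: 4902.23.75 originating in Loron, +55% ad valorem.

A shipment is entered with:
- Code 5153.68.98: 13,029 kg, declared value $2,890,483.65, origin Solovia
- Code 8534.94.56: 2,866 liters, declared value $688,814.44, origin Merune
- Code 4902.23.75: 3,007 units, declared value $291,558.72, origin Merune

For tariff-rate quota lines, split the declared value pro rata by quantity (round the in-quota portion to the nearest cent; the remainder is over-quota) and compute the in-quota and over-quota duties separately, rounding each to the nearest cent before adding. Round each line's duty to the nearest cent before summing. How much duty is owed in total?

Line 1 (5153.68.98, Solovia, 13,029 kg, $2,890,483.65):
Code 5153.68.98 is under a tariff-rate quota (threshold 4,671 kg). In-quota: 4,671 kg at 2.5%; over-quota: 8,358 kg at 12%.
Pro-rata value split: in-quota = $2,890,483.65 × 4,671/13,029 = $1,036,261.35; over-quota = $2,890,483.65 − $1,036,261.35 = $1,854,222.30.
In-quota duty = $1,036,261.35 × 2.5% = $25,906.53. Over-quota duty = $1,854,222.30 × 12% = $222,506.68.
Line duty = $25,906.53 + $222,506.68 = $248,413.21.
Line 2 (8534.94.56, Merune, 2,866 liters, $688,814.44):
Base rate for 8534.94.56 is $0.11/liter.
Origin Merune is the FTA partner but 8534.94.56 is not on the preference list; base rate stands.
Duty = 2,866 × $0.11 = $315.26.
Line 3 (4902.23.75, Merune, 3,007 units, $291,558.72):
Base rate for 4902.23.75 is 19.5%.
Origin Merune qualifies under the Seria–Merune agreement and 4902.23.75 is covered: preferential rate 15.5% applies instead.
The additional-duty order on 4902.23.75 targets Loron, not Merune; it does not apply.
Duty = $291,558.72 × 15.5% = $45,191.60.
Total = $248,413.21 + $315.26 + $45,191.60 = $293,920.07.

$293,920.07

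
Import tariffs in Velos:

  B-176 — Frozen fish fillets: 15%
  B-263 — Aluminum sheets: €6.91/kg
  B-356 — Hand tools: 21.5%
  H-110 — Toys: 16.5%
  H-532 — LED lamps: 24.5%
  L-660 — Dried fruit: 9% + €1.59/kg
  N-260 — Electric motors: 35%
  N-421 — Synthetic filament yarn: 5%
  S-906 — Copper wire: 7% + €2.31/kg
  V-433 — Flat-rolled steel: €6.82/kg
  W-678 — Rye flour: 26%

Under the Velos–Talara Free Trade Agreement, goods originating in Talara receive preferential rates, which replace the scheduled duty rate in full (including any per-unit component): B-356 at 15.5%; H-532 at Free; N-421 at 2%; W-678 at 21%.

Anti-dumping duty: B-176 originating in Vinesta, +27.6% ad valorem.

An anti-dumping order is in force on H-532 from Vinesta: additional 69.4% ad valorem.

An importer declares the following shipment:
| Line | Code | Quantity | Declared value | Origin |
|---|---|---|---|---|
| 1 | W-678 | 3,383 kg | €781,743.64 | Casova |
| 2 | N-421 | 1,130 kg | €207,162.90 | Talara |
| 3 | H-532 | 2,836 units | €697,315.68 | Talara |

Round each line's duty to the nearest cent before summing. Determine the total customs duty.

Line 1 (W-678, Casova, 3,383 kg, €781,743.64):
Base rate for W-678 is 26%.
W-678 has an FTA preferential rate, but origin Casova is not Talara; base rate stands.
Duty = €781,743.64 × 26% = €203,253.35.
Line 2 (N-421, Talara, 1,130 kg, €207,162.90):
Base rate for N-421 is 5%.
Origin Talara qualifies under the Velos–Talara agreement and N-421 is covered: preferential rate 2% applies instead.
Duty = €207,162.90 × 2% = €4,143.26.
Line 3 (H-532, Talara, 2,836 units, €697,315.68):
Base rate for H-532 is 24.5%.
Origin Talara qualifies under the Velos–Talara agreement and H-532 is covered: preferential rate Free applies instead.
The additional-duty order on H-532 targets Vinesta, not Talara; it does not apply.
Duty = €697,315.68 × 0% = €0.00.
Total = €203,253.35 + €4,143.26 + €0.00 = €207,396.61.

€207,396.61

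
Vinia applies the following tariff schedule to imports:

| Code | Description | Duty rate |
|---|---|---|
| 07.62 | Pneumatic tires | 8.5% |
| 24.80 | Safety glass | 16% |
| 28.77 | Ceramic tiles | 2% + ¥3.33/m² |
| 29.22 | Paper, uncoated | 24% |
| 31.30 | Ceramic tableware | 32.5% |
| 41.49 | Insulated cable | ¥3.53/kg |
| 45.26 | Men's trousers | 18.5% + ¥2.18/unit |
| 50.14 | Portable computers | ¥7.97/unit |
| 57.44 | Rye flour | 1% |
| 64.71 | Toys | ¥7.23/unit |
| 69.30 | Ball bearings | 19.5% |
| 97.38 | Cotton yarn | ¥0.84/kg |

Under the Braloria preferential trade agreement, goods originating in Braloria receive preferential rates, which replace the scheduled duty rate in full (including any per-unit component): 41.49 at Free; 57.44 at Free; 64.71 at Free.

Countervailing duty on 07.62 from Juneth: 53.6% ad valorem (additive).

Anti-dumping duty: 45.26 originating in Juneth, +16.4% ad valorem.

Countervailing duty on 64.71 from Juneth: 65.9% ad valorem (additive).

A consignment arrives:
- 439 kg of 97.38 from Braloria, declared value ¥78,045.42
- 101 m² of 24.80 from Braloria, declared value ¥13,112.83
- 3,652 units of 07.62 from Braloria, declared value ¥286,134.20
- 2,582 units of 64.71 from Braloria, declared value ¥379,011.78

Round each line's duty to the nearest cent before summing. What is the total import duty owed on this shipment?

Line 1 (97.38, Braloria, 439 kg, ¥78,045.42):
Base rate for 97.38 is ¥0.84/kg.
Origin Braloria is the FTA partner but 97.38 is not on the preference list; base rate stands.
Duty = 439 × ¥0.84 = ¥368.76.
Line 2 (24.80, Braloria, 101 m², ¥13,112.83):
Base rate for 24.80 is 16%.
Origin Braloria is the FTA partner but 24.80 is not on the preference list; base rate stands.
Duty = ¥13,112.83 × 16% = ¥2,098.05.
Line 3 (07.62, Braloria, 3,652 units, ¥286,134.20):
Base rate for 07.62 is 8.5%.
Origin Braloria is the FTA partner but 07.62 is not on the preference list; base rate stands.
The additional-duty order on 07.62 targets Juneth, not Braloria; it does not apply.
Duty = ¥286,134.20 × 8.5% = ¥24,321.41.
Line 4 (64.71, Braloria, 2,582 units, ¥379,011.78):
Base rate for 64.71 is ¥7.23/unit.
Origin Braloria qualifies under the Vinia–Braloria agreement and 64.71 is covered: preferential rate Free applies instead.
The additional-duty order on 64.71 targets Juneth, not Braloria; it does not apply.
Duty = ¥379,011.78 × 0% = ¥0.00.
Total = ¥368.76 + ¥2,098.05 + ¥24,321.41 + ¥0.00 = ¥26,788.22.

¥26,788.22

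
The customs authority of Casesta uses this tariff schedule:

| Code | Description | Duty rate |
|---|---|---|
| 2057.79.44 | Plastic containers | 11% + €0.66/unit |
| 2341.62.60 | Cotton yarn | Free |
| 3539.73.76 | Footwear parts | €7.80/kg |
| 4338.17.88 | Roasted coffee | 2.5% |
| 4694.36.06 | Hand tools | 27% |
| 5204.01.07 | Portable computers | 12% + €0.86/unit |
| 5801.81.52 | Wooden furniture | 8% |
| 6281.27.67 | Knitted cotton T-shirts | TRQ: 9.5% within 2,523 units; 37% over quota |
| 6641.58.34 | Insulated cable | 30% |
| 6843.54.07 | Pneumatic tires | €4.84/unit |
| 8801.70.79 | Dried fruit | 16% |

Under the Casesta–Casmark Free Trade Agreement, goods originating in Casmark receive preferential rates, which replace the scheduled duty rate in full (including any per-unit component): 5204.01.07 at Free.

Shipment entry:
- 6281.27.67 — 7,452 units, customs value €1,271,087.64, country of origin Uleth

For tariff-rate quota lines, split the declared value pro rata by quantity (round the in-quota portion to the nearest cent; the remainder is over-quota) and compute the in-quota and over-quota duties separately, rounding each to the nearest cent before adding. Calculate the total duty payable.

€351,956.70

Line 1 (6281.27.67, Uleth, 7,452 units, €1,271,087.64):
Code 6281.27.67 is under a tariff-rate quota (threshold 2,523 units). In-quota: 2,523 units at 9.5%; over-quota: 4,929 units at 37%.
Pro-rata value split: in-quota = €1,271,087.64 × 2,523/7,452 = €430,348.11; over-quota = €1,271,087.64 − €430,348.11 = €840,739.53.
In-quota duty = €430,348.11 × 9.5% = €40,883.07. Over-quota duty = €840,739.53 × 37% = €311,073.63.
Line duty = €40,883.07 + €311,073.63 = €351,956.70.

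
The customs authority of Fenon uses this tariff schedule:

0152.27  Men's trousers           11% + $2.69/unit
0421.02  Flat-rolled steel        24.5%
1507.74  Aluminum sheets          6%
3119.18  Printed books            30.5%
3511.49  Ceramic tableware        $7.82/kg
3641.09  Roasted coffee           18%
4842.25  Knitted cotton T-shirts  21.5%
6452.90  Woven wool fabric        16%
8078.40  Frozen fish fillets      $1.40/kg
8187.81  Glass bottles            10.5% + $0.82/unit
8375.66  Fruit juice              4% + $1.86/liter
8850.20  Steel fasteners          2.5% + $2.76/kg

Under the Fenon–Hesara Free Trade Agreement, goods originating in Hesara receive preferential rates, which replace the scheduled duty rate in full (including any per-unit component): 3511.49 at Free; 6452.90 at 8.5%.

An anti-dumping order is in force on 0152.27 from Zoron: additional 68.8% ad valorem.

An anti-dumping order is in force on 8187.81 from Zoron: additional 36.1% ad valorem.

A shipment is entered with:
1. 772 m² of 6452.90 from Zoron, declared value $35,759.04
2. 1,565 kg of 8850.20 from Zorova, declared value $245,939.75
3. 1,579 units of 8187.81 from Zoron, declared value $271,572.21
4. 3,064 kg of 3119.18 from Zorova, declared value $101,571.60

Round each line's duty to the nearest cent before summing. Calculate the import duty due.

$175,016.11

Line 1 (6452.90, Zoron, 772 m², $35,759.04):
Base rate for 6452.90 is 16%.
6452.90 has an FTA preferential rate, but origin Zoron is not Hesara; base rate stands.
Duty = $35,759.04 × 16% = $5,721.45.
Line 2 (8850.20, Zorova, 1,565 kg, $245,939.75):
Base rate for 8850.20 is 2.5% + $2.76/kg.
Duty = $245,939.75 × 2.5% + 1,565 × $2.76 = $10,467.89.
Line 3 (8187.81, Zoron, 1,579 units, $271,572.21):
Base rate for 8187.81 is 10.5% + $0.82/unit.
Additional duty on 8187.81 from Zoron: +36.1%. Applied ad valorem rate: 10.5% + 36.1% = 46.6%.
Duty = $271,572.21 × 46.6% + 1,579 × $0.82 = $127,847.43.
Line 4 (3119.18, Zorova, 3,064 kg, $101,571.60):
Base rate for 3119.18 is 30.5%.
Duty = $101,571.60 × 30.5% = $30,979.34.
Total = $5,721.45 + $10,467.89 + $127,847.43 + $30,979.34 = $175,016.11.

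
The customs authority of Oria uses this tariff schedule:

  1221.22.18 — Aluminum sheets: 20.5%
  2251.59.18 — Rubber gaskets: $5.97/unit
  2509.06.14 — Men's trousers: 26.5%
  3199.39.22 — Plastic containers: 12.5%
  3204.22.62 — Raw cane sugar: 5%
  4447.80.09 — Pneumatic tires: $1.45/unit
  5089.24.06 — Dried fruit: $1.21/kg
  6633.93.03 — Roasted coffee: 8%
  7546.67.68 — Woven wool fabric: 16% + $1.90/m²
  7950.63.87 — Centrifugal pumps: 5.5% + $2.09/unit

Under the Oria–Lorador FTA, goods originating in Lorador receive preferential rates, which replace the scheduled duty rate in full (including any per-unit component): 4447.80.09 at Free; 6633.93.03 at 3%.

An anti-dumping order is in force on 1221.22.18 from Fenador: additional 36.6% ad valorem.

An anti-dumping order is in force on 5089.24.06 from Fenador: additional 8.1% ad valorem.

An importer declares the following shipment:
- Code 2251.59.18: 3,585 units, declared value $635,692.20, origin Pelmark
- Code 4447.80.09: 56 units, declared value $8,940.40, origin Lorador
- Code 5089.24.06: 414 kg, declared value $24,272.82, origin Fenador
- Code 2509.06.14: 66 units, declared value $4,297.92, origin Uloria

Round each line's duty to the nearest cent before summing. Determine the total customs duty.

Line 1 (2251.59.18, Pelmark, 3,585 units, $635,692.20):
Base rate for 2251.59.18 is $5.97/unit.
Duty = 3,585 × $5.97 = $21,402.45.
Line 2 (4447.80.09, Lorador, 56 units, $8,940.40):
Base rate for 4447.80.09 is $1.45/unit.
Origin Lorador qualifies under the Oria–Lorador agreement and 4447.80.09 is covered: preferential rate Free applies instead.
Duty = $8,940.40 × 0% = $0.00.
Line 3 (5089.24.06, Fenador, 414 kg, $24,272.82):
Base rate for 5089.24.06 is $1.21/kg.
Additional duty on 5089.24.06 from Fenador: +8.1% ad valorem. Applied ad valorem rate = 8.1%.
Duty = $24,272.82 × 8.1% + 414 × $1.21 = $2,467.04.
Line 4 (2509.06.14, Uloria, 66 units, $4,297.92):
Base rate for 2509.06.14 is 26.5%.
Duty = $4,297.92 × 26.5% = $1,138.95.
Total = $21,402.45 + $0.00 + $2,467.04 + $1,138.95 = $25,008.44.

$25,008.44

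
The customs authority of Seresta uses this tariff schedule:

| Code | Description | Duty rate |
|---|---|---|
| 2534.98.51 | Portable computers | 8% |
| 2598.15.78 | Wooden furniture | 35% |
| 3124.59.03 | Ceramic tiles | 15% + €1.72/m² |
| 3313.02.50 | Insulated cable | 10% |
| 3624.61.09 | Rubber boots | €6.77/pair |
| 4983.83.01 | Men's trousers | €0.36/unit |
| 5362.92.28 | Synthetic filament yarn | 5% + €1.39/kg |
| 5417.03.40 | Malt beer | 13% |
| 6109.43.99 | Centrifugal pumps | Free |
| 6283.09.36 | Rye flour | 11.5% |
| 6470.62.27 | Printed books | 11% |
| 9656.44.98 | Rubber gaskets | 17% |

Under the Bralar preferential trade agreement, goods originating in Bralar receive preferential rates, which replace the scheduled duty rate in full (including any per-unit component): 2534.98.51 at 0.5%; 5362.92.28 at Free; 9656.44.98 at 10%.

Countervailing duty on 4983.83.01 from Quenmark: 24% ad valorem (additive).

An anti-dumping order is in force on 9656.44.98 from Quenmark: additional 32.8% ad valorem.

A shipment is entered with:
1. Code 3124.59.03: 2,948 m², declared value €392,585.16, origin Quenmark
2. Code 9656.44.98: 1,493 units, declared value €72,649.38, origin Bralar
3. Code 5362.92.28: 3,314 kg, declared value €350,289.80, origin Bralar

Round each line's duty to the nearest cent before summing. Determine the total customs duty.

€71,223.27

Line 1 (3124.59.03, Quenmark, 2,948 m², €392,585.16):
Base rate for 3124.59.03 is 15% + €1.72/m².
Duty = €392,585.16 × 15% + 2,948 × €1.72 = €63,958.33.
Line 2 (9656.44.98, Bralar, 1,493 units, €72,649.38):
Base rate for 9656.44.98 is 17%.
Origin Bralar qualifies under the Seresta–Bralar agreement and 9656.44.98 is covered: preferential rate 10% applies instead.
The additional-duty order on 9656.44.98 targets Quenmark, not Bralar; it does not apply.
Duty = €72,649.38 × 10% = €7,264.94.
Line 3 (5362.92.28, Bralar, 3,314 kg, €350,289.80):
Base rate for 5362.92.28 is 5% + €1.39/kg.
Origin Bralar qualifies under the Seresta–Bralar agreement and 5362.92.28 is covered: preferential rate Free applies instead.
Duty = €350,289.80 × 0% = €0.00.
Total = €63,958.33 + €7,264.94 + €0.00 = €71,223.27.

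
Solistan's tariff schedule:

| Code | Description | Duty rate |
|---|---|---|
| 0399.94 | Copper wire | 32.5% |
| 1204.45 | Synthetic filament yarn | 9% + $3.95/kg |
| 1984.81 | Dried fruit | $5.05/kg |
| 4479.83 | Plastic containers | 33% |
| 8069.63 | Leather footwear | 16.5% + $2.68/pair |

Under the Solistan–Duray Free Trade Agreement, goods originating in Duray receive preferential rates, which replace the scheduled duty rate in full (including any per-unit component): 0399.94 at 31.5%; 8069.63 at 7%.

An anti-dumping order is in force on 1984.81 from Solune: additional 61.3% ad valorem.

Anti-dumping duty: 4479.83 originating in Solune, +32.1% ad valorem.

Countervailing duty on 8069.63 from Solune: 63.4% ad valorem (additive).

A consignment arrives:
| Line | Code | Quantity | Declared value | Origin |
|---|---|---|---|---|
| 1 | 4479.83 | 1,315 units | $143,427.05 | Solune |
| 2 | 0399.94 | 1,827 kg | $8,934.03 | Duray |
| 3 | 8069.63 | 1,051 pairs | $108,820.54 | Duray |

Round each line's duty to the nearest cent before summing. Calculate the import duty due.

Line 1 (4479.83, Solune, 1,315 units, $143,427.05):
Base rate for 4479.83 is 33%.
Additional duty on 4479.83 from Solune: +32.1%. Applied ad valorem rate: 33% + 32.1% = 65.1%.
Duty = $143,427.05 × 65.1% = $93,371.01.
Line 2 (0399.94, Duray, 1,827 kg, $8,934.03):
Base rate for 0399.94 is 32.5%.
Origin Duray qualifies under the Solistan–Duray agreement and 0399.94 is covered: preferential rate 31.5% applies instead.
Duty = $8,934.03 × 31.5% = $2,814.22.
Line 3 (8069.63, Duray, 1,051 pairs, $108,820.54):
Base rate for 8069.63 is 16.5% + $2.68/pair.
Origin Duray qualifies under the Solistan–Duray agreement and 8069.63 is covered: preferential rate 7% applies instead.
The additional-duty order on 8069.63 targets Solune, not Duray; it does not apply.
Duty = $108,820.54 × 7% = $7,617.44.
Total = $93,371.01 + $2,814.22 + $7,617.44 = $103,802.67.

$103,802.67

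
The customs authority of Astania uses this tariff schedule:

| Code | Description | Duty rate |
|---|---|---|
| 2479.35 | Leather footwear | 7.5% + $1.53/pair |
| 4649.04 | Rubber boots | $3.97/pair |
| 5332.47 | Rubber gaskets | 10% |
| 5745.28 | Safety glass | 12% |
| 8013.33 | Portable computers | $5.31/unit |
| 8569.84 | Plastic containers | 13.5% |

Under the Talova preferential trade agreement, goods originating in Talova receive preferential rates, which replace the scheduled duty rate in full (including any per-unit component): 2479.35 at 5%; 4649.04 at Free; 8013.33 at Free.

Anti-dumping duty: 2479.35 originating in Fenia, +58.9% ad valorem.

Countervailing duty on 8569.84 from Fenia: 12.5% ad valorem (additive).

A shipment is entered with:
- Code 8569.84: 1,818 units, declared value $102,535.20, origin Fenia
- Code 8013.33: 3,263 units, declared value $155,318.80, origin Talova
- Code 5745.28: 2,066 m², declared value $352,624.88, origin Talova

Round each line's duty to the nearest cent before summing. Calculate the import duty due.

Line 1 (8569.84, Fenia, 1,818 units, $102,535.20):
Base rate for 8569.84 is 13.5%.
Additional duty on 8569.84 from Fenia: +12.5%. Applied ad valorem rate: 13.5% + 12.5% = 26%.
Duty = $102,535.20 × 26% = $26,659.15.
Line 2 (8013.33, Talova, 3,263 units, $155,318.80):
Base rate for 8013.33 is $5.31/unit.
Origin Talova qualifies under the Astania–Talova agreement and 8013.33 is covered: preferential rate Free applies instead.
Duty = $155,318.80 × 0% = $0.00.
Line 3 (5745.28, Talova, 2,066 m², $352,624.88):
Base rate for 5745.28 is 12%.
Origin Talova is the FTA partner but 5745.28 is not on the preference list; base rate stands.
Duty = $352,624.88 × 12% = $42,314.99.
Total = $26,659.15 + $0.00 + $42,314.99 = $68,974.14.

$68,974.14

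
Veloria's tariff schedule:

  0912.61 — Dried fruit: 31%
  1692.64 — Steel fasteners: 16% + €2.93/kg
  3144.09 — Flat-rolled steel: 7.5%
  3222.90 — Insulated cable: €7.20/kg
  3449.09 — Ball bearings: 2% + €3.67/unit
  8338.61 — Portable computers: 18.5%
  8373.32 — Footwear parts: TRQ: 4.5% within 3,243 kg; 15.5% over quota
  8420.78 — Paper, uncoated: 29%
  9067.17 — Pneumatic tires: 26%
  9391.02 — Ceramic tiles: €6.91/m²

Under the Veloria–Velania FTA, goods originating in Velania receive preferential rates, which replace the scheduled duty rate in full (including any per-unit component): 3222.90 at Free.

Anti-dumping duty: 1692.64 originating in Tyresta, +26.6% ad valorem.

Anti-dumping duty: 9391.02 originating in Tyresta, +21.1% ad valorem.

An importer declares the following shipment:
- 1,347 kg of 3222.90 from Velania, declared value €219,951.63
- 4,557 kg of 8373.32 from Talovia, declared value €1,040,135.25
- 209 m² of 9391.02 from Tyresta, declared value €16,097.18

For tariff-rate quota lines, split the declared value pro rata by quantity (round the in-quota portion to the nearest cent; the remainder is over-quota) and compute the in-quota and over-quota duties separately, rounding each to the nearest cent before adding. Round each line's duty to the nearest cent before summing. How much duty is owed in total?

€84,638.03

Line 1 (3222.90, Velania, 1,347 kg, €219,951.63):
Base rate for 3222.90 is €7.20/kg.
Origin Velania qualifies under the Veloria–Velania agreement and 3222.90 is covered: preferential rate Free applies instead.
Duty = €219,951.63 × 0% = €0.00.
Line 2 (8373.32, Talovia, 4,557 kg, €1,040,135.25):
Code 8373.32 is under a tariff-rate quota (threshold 3,243 kg). In-quota: 3,243 kg at 4.5%; over-quota: 1,314 kg at 15.5%.
Pro-rata value split: in-quota = €1,040,135.25 × 3,243/4,557 = €740,214.75; over-quota = €1,040,135.25 − €740,214.75 = €299,920.50.
In-quota duty = €740,214.75 × 4.5% = €33,309.66. Over-quota duty = €299,920.50 × 15.5% = €46,487.68.
Line duty = €33,309.66 + €46,487.68 = €79,797.34.
Line 3 (9391.02, Tyresta, 209 m², €16,097.18):
Base rate for 9391.02 is €6.91/m².
Additional duty on 9391.02 from Tyresta: +21.1% ad valorem. Applied ad valorem rate = 21.1%.
Duty = €16,097.18 × 21.1% + 209 × €6.91 = €4,840.69.
Total = €0.00 + €79,797.34 + €4,840.69 = €84,638.03.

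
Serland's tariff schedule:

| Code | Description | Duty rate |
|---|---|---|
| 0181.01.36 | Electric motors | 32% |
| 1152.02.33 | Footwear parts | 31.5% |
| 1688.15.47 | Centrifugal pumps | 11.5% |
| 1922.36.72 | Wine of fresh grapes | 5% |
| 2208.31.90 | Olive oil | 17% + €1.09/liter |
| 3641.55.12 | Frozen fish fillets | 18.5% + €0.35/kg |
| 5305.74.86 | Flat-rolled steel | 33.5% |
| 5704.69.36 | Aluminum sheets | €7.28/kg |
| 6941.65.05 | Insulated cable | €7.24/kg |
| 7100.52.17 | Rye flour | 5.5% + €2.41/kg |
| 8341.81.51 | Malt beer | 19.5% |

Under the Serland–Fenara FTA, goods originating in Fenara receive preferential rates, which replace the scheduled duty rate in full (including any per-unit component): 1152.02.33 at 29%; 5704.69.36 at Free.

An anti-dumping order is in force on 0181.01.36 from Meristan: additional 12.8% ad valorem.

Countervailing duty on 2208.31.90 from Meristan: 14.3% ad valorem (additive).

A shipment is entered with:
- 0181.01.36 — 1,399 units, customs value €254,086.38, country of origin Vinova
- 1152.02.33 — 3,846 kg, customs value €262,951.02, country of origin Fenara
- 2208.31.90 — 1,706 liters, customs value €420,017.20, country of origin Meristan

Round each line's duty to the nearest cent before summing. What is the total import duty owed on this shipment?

Line 1 (0181.01.36, Vinova, 1,399 units, €254,086.38):
Base rate for 0181.01.36 is 32%.
The additional-duty order on 0181.01.36 targets Meristan, not Vinova; it does not apply.
Duty = €254,086.38 × 32% = €81,307.64.
Line 2 (1152.02.33, Fenara, 3,846 kg, €262,951.02):
Base rate for 1152.02.33 is 31.5%.
Origin Fenara qualifies under the Serland–Fenara agreement and 1152.02.33 is covered: preferential rate 29% applies instead.
Duty = €262,951.02 × 29% = €76,255.80.
Line 3 (2208.31.90, Meristan, 1,706 liters, €420,017.20):
Base rate for 2208.31.90 is 17% + €1.09/liter.
Additional duty on 2208.31.90 from Meristan: +14.3%. Applied ad valorem rate: 17% + 14.3% = 31.3%.
Duty = €420,017.20 × 31.3% + 1,706 × €1.09 = €133,324.92.
Total = €81,307.64 + €76,255.80 + €133,324.92 = €290,888.36.

€290,888.36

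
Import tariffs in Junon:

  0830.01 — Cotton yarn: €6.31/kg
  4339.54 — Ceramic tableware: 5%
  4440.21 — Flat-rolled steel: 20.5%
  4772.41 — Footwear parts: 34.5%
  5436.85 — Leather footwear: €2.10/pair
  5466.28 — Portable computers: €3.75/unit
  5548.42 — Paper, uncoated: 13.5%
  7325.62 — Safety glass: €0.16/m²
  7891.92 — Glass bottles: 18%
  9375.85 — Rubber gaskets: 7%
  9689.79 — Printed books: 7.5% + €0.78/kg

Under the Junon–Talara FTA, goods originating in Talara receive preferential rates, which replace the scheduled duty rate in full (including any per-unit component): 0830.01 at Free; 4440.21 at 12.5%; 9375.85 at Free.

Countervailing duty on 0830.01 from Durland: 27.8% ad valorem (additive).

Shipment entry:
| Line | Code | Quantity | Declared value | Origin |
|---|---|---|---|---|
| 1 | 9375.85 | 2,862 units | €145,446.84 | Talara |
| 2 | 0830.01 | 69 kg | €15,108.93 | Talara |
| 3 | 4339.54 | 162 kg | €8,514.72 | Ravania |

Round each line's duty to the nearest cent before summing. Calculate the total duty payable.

€425.74

Line 1 (9375.85, Talara, 2,862 units, €145,446.84):
Base rate for 9375.85 is 7%.
Origin Talara qualifies under the Junon–Talara agreement and 9375.85 is covered: preferential rate Free applies instead.
Duty = €145,446.84 × 0% = €0.00.
Line 2 (0830.01, Talara, 69 kg, €15,108.93):
Base rate for 0830.01 is €6.31/kg.
Origin Talara qualifies under the Junon–Talara agreement and 0830.01 is covered: preferential rate Free applies instead.
The additional-duty order on 0830.01 targets Durland, not Talara; it does not apply.
Duty = €15,108.93 × 0% = €0.00.
Line 3 (4339.54, Ravania, 162 kg, €8,514.72):
Base rate for 4339.54 is 5%.
Duty = €8,514.72 × 5% = €425.74.
Total = €0.00 + €0.00 + €425.74 = €425.74.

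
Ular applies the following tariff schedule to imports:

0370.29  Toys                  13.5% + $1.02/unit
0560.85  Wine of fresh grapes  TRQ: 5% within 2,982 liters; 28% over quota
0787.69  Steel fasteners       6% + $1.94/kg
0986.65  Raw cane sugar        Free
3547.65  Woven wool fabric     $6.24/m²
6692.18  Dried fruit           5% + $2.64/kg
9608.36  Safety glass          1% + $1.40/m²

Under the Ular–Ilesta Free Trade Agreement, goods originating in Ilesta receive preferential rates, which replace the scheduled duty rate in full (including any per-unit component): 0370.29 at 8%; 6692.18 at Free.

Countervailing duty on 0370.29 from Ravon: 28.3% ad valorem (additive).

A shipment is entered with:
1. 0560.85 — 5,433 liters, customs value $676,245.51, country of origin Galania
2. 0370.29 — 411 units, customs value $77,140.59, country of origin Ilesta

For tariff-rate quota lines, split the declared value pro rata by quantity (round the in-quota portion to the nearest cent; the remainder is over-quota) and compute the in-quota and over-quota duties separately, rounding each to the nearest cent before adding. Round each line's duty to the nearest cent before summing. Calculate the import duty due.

$110,151.00

Line 1 (0560.85, Galania, 5,433 liters, $676,245.51):
Code 0560.85 is under a tariff-rate quota (threshold 2,982 liters). In-quota: 2,982 liters at 5%; over-quota: 2,451 liters at 28%.
Pro-rata value split: in-quota = $676,245.51 × 2,982/5,433 = $371,169.54; over-quota = $676,245.51 − $371,169.54 = $305,075.97.
In-quota duty = $371,169.54 × 5% = $18,558.48. Over-quota duty = $305,075.97 × 28% = $85,421.27.
Line duty = $18,558.48 + $85,421.27 = $103,979.75.
Line 2 (0370.29, Ilesta, 411 units, $77,140.59):
Base rate for 0370.29 is 13.5% + $1.02/unit.
Origin Ilesta qualifies under the Ular–Ilesta agreement and 0370.29 is covered: preferential rate 8% applies instead.
The additional-duty order on 0370.29 targets Ravon, not Ilesta; it does not apply.
Duty = $77,140.59 × 8% = $6,171.25.
Total = $103,979.75 + $6,171.25 = $110,151.00.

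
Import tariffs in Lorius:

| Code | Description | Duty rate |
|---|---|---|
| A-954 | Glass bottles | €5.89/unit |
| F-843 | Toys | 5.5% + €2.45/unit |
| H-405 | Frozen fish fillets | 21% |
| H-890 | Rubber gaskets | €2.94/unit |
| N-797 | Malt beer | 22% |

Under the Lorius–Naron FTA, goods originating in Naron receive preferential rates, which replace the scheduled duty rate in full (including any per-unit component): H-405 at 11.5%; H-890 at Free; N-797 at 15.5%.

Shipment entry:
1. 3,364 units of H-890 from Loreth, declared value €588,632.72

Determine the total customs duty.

€9,890.16

Line 1 (H-890, Loreth, 3,364 units, €588,632.72):
Base rate for H-890 is €2.94/unit.
H-890 has an FTA preferential rate, but origin Loreth is not Naron; base rate stands.
Duty = 3,364 × €2.94 = €9,890.16.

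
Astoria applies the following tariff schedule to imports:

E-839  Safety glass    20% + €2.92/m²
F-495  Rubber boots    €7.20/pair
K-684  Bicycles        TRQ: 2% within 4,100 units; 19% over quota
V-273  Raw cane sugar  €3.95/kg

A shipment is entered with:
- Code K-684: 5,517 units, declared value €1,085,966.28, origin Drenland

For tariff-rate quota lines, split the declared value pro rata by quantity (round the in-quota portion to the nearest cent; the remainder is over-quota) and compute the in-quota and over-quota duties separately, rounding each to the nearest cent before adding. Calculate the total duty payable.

€69,136.11

Line 1 (K-684, Drenland, 5,517 units, €1,085,966.28):
Code K-684 is under a tariff-rate quota (threshold 4,100 units). In-quota: 4,100 units at 2%; over-quota: 1,417 units at 19%.
Pro-rata value split: in-quota = €1,085,966.28 × 4,100/5,517 = €807,044.00; over-quota = €1,085,966.28 − €807,044.00 = €278,922.28.
In-quota duty = €807,044.00 × 2% = €16,140.88. Over-quota duty = €278,922.28 × 19% = €52,995.23.
Line duty = €16,140.88 + €52,995.23 = €69,136.11.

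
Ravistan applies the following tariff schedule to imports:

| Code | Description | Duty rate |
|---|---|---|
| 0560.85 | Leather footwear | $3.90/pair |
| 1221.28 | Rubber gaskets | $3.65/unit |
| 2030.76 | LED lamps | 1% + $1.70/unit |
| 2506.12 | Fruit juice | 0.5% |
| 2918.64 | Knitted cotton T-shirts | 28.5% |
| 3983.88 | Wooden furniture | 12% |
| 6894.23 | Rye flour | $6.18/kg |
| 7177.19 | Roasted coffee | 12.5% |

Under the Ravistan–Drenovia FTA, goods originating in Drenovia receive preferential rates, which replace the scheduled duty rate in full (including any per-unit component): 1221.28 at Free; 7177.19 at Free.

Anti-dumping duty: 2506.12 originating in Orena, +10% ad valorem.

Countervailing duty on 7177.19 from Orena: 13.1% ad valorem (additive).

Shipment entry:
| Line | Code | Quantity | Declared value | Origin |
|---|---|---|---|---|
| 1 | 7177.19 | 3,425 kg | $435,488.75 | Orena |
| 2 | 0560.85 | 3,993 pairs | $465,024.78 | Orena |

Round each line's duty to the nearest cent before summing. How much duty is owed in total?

Line 1 (7177.19, Orena, 3,425 kg, $435,488.75):
Base rate for 7177.19 is 12.5%.
7177.19 has an FTA preferential rate, but origin Orena is not Drenovia; base rate stands.
Additional duty on 7177.19 from Orena: +13.1%. Applied ad valorem rate: 12.5% + 13.1% = 25.6%.
Duty = $435,488.75 × 25.6% = $111,485.12.
Line 2 (0560.85, Orena, 3,993 pairs, $465,024.78):
Base rate for 0560.85 is $3.90/pair.
Duty = 3,993 × $3.90 = $15,572.70.
Total = $111,485.12 + $15,572.70 = $127,057.82.

$127,057.82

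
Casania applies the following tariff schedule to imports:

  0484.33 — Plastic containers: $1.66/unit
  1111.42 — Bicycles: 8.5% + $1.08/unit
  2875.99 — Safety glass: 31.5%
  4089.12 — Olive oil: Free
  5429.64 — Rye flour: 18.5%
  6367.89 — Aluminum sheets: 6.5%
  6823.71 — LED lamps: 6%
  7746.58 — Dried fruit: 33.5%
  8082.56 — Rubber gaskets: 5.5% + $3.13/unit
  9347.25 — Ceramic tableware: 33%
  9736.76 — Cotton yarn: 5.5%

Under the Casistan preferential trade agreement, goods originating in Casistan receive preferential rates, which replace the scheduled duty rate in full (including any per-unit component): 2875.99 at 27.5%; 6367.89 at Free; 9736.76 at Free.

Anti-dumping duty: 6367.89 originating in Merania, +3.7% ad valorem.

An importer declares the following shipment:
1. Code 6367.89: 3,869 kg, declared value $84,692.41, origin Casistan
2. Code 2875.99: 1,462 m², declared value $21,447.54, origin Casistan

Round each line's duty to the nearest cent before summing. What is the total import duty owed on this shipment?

$5,898.07

Line 1 (6367.89, Casistan, 3,869 kg, $84,692.41):
Base rate for 6367.89 is 6.5%.
Origin Casistan qualifies under the Casania–Casistan agreement and 6367.89 is covered: preferential rate Free applies instead.
The additional-duty order on 6367.89 targets Merania, not Casistan; it does not apply.
Duty = $84,692.41 × 0% = $0.00.
Line 2 (2875.99, Casistan, 1,462 m², $21,447.54):
Base rate for 2875.99 is 31.5%.
Origin Casistan qualifies under the Casania–Casistan agreement and 2875.99 is covered: preferential rate 27.5% applies instead.
Duty = $21,447.54 × 27.5% = $5,898.07.
Total = $0.00 + $5,898.07 = $5,898.07.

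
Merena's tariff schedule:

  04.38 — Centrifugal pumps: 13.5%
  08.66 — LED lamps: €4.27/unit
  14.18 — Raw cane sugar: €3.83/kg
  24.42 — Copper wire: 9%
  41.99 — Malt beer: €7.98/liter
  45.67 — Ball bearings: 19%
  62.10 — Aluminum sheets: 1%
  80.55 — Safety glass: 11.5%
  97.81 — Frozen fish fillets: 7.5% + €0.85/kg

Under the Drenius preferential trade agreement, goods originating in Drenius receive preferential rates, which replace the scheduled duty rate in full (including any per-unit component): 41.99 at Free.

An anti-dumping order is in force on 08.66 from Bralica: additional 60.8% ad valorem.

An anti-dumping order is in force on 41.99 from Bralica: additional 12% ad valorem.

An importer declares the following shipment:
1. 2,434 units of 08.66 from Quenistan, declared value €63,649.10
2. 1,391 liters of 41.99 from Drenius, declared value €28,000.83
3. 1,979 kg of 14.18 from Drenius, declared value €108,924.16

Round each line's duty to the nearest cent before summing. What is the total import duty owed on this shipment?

€17,972.75

Line 1 (08.66, Quenistan, 2,434 units, €63,649.10):
Base rate for 08.66 is €4.27/unit.
The additional-duty order on 08.66 targets Bralica, not Quenistan; it does not apply.
Duty = 2,434 × €4.27 = €10,393.18.
Line 2 (41.99, Drenius, 1,391 liters, €28,000.83):
Base rate for 41.99 is €7.98/liter.
Origin Drenius qualifies under the Merena–Drenius agreement and 41.99 is covered: preferential rate Free applies instead.
The additional-duty order on 41.99 targets Bralica, not Drenius; it does not apply.
Duty = €28,000.83 × 0% = €0.00.
Line 3 (14.18, Drenius, 1,979 kg, €108,924.16):
Base rate for 14.18 is €3.83/kg.
Origin Drenius is the FTA partner but 14.18 is not on the preference list; base rate stands.
Duty = 1,979 × €3.83 = €7,579.57.
Total = €10,393.18 + €0.00 + €7,579.57 = €17,972.75.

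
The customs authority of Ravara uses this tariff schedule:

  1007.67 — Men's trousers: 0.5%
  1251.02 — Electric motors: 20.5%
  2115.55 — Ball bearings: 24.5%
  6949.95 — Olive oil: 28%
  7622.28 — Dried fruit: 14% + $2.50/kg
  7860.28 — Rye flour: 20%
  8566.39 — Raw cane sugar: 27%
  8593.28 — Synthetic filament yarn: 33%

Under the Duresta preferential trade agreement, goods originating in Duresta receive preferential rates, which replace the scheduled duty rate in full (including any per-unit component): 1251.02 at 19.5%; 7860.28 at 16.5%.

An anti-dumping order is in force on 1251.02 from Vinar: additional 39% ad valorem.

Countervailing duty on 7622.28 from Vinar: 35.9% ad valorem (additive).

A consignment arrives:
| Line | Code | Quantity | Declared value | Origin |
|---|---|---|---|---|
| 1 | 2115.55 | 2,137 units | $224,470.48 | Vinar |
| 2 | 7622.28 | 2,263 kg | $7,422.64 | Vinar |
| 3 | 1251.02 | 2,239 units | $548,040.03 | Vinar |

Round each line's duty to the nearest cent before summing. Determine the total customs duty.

$390,440.49

Line 1 (2115.55, Vinar, 2,137 units, $224,470.48):
Base rate for 2115.55 is 24.5%.
Duty = $224,470.48 × 24.5% = $54,995.27.
Line 2 (7622.28, Vinar, 2,263 kg, $7,422.64):
Base rate for 7622.28 is 14% + $2.50/kg.
Additional duty on 7622.28 from Vinar: +35.9%. Applied ad valorem rate: 14% + 35.9% = 49.9%.
Duty = $7,422.64 × 49.9% + 2,263 × $2.50 = $9,361.40.
Line 3 (1251.02, Vinar, 2,239 units, $548,040.03):
Base rate for 1251.02 is 20.5%.
1251.02 has an FTA preferential rate, but origin Vinar is not Duresta; base rate stands.
Additional duty on 1251.02 from Vinar: +39%. Applied ad valorem rate: 20.5% + 39% = 59.5%.
Duty = $548,040.03 × 59.5% = $326,083.82.
Total = $54,995.27 + $9,361.40 + $326,083.82 = $390,440.49.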